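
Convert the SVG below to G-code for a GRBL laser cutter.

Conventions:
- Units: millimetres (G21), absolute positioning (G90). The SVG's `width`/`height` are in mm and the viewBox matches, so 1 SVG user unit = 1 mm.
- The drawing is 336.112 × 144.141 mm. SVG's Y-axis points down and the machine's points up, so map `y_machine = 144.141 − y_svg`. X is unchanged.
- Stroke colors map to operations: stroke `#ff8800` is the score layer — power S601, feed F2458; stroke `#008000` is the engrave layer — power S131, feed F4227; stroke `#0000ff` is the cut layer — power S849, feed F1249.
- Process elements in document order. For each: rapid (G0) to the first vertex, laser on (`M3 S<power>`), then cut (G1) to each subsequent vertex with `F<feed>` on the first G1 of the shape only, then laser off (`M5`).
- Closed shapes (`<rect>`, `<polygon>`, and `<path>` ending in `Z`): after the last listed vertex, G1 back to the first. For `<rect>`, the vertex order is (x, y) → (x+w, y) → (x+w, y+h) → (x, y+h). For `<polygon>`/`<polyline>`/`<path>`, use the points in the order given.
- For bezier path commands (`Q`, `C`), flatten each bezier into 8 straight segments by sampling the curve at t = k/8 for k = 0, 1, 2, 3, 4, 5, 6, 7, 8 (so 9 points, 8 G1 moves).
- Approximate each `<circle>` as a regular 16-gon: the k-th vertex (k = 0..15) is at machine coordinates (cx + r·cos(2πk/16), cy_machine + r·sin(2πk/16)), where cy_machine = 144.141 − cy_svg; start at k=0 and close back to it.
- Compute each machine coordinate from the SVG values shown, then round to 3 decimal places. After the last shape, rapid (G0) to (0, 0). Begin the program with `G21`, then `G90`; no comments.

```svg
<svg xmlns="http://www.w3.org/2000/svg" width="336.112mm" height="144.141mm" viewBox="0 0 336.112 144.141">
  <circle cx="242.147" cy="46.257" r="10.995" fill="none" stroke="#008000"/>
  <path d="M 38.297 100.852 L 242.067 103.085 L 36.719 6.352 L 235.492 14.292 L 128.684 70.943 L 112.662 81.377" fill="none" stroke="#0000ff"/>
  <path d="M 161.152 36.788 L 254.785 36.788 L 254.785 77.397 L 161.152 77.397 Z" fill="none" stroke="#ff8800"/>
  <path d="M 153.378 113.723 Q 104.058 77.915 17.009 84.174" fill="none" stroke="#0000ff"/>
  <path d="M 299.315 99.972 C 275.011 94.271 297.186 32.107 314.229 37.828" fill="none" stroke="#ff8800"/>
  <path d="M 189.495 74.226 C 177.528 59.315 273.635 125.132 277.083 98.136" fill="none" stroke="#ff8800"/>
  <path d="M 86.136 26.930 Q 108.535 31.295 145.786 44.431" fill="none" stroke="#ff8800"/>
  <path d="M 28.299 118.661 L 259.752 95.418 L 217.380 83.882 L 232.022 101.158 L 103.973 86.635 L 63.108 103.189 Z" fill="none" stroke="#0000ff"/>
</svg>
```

viewBox `0 0 336.112 144.141` with mm width/height → 1 unit = 1 mm. Flip: y_m = 144.141 − y_svg.

**Shape 1** — `<circle>` circle, stroke `#008000` → engrave (S131, F4227). Machine vertices: (253.142,97.884) → (252.305,102.092) → (249.922,105.659) → (246.355,108.042) → (242.147,108.879) → (237.939,108.042) → (234.372,105.659) → (231.989,102.092) → (231.152,97.884) → (231.989,93.676) → (234.372,90.109) → (237.939,87.726) → (242.147,86.889) → (246.355,87.726) → (249.922,90.109) → (252.305,93.676) → (253.142,97.884). Closed: final G1 returns to the first vertex.

**Shape 2** — `<path>` open polyline, stroke `#0000ff` → cut (S849, F1249). Machine vertices: (38.297,43.289) → (242.067,41.056) → (36.719,137.789) → (235.492,129.849) → (128.684,73.198) → (112.662,62.764). Open path.

**Shape 3** — `<path>` rectangle, stroke `#ff8800` → score (S601, F2458). Machine vertices: (161.152,107.353) → (254.785,107.353) → (254.785,66.744) → (161.152,66.744) → (161.152,107.353). Closed: final G1 returns to the first vertex.

**Shape 4** — `<path>` quadratic bezier, stroke `#0000ff` → cut (S849, F1249). Control points (SVG): P0=(153.378,113.723), P1=(104.058,77.915), P2=(17.009,84.174); sampled at t=k/8. Machine vertices: (153.378,30.418) → (140.458,38.713) → (126.360,45.693) → (111.082,51.358) → (94.626,55.709) → (76.990,58.746) → (58.175,60.467) → (38.182,60.874) → (17.009,59.967). Open path.

**Shape 5** — `<path>` cubic bezier, stroke `#ff8800` → score (S601, F2458). Control points (SVG): P0=(299.315,99.972), P1=(275.011,94.271), P2=(297.186,32.107), P3=(314.229,37.828); sampled at t=k/8. Machine vertices: (299.315,44.169) → (292.279,48.711) → (288.995,57.089) → (288.860,67.846) → (291.267,79.524) → (295.612,90.668) → (301.291,99.818) → (307.698,105.519) → (314.229,106.313). Open path.

**Shape 6** — `<path>` cubic bezier, stroke `#ff8800` → score (S601, F2458). Control points (SVG): P0=(189.495,74.226), P1=(177.528,59.315), P2=(273.635,125.132), P3=(277.083,98.136); sampled at t=k/8. Machine vertices: (189.495,69.915) → (189.681,72.061) → (197.647,68.673) → (211.040,61.784) → (227.508,53.428) → (244.699,45.638) → (260.260,40.449) → (271.839,39.893) → (277.083,46.005). Open path.

**Shape 7** — `<path>` quadratic bezier, stroke `#ff8800` → score (S601, F2458). Control points (SVG): P0=(86.136,26.930), P1=(108.535,31.295), P2=(145.786,44.431); sampled at t=k/8. Machine vertices: (86.136,117.211) → (91.968,115.983) → (98.264,114.480) → (105.024,112.704) → (112.248,110.653) → (119.936,108.329) → (128.089,105.730) → (136.705,102.857) → (145.786,99.710). Open path.

**Shape 8** — `<path>` closed polygon, stroke `#0000ff` → cut (S849, F1249). Machine vertices: (28.299,25.480) → (259.752,48.723) → (217.380,60.259) → (232.022,42.983) → (103.973,57.506) → (63.108,40.952) → (28.299,25.480). Closed: final G1 returns to the first vertex.

G21
G90
G0 X253.142 Y97.884
M3 S131
G1 X252.305 Y102.092 F4227
G1 X249.922 Y105.659
G1 X246.355 Y108.042
G1 X242.147 Y108.879
G1 X237.939 Y108.042
G1 X234.372 Y105.659
G1 X231.989 Y102.092
G1 X231.152 Y97.884
G1 X231.989 Y93.676
G1 X234.372 Y90.109
G1 X237.939 Y87.726
G1 X242.147 Y86.889
G1 X246.355 Y87.726
G1 X249.922 Y90.109
G1 X252.305 Y93.676
G1 X253.142 Y97.884
M5
G0 X38.297 Y43.289
M3 S849
G1 X242.067 Y41.056 F1249
G1 X36.719 Y137.789
G1 X235.492 Y129.849
G1 X128.684 Y73.198
G1 X112.662 Y62.764
M5
G0 X161.152 Y107.353
M3 S601
G1 X254.785 Y107.353 F2458
G1 X254.785 Y66.744
G1 X161.152 Y66.744
G1 X161.152 Y107.353
M5
G0 X153.378 Y30.418
M3 S849
G1 X140.458 Y38.713 F1249
G1 X126.360 Y45.693
G1 X111.082 Y51.358
G1 X94.626 Y55.709
G1 X76.990 Y58.746
G1 X58.175 Y60.467
G1 X38.182 Y60.874
G1 X17.009 Y59.967
M5
G0 X299.315 Y44.169
M3 S601
G1 X292.279 Y48.711 F2458
G1 X288.995 Y57.089
G1 X288.860 Y67.846
G1 X291.267 Y79.524
G1 X295.612 Y90.668
G1 X301.291 Y99.818
G1 X307.698 Y105.519
G1 X314.229 Y106.313
M5
G0 X189.495 Y69.915
M3 S601
G1 X189.681 Y72.061 F2458
G1 X197.647 Y68.673
G1 X211.040 Y61.784
G1 X227.508 Y53.428
G1 X244.699 Y45.638
G1 X260.260 Y40.449
G1 X271.839 Y39.893
G1 X277.083 Y46.005
M5
G0 X86.136 Y117.211
M3 S601
G1 X91.968 Y115.983 F2458
G1 X98.264 Y114.480
G1 X105.024 Y112.704
G1 X112.248 Y110.653
G1 X119.936 Y108.329
G1 X128.089 Y105.730
G1 X136.705 Y102.857
G1 X145.786 Y99.710
M5
G0 X28.299 Y25.480
M3 S849
G1 X259.752 Y48.723 F1249
G1 X217.380 Y60.259
G1 X232.022 Y42.983
G1 X103.973 Y57.506
G1 X63.108 Y40.952
G1 X28.299 Y25.480
M5
G0 X0.000 Y0.000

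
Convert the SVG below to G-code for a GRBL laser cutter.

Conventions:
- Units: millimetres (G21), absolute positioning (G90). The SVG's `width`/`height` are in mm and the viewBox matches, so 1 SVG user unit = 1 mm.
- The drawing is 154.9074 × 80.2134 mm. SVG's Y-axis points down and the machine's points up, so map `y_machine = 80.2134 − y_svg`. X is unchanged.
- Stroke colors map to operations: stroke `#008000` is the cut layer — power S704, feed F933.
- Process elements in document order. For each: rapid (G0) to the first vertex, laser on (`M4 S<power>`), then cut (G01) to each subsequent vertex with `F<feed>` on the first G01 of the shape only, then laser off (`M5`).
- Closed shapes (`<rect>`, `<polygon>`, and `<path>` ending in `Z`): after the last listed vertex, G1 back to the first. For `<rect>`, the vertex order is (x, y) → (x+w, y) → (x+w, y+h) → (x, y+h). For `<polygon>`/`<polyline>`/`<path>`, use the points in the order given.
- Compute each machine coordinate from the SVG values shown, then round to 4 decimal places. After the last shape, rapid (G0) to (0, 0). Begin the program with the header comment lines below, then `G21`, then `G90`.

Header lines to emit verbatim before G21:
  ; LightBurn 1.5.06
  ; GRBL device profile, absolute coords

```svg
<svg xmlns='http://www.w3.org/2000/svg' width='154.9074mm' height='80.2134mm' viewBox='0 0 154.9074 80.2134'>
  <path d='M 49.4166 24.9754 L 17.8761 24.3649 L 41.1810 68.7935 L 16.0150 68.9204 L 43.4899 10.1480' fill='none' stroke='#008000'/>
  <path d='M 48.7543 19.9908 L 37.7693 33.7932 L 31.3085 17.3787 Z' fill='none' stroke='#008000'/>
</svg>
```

; LightBurn 1.5.06
; GRBL device profile, absolute coords
G21
G90
G0 X49.4166 Y55.2380
M4 S704
G01 X17.8761 Y55.8485 F933
G01 X41.1810 Y11.4199
G01 X16.0150 Y11.2930
G01 X43.4899 Y70.0654
M5
G0 X48.7543 Y60.2226
M4 S704
G01 X37.7693 Y46.4202 F933
G01 X31.3085 Y62.8347
G01 X48.7543 Y60.2226
M5
G0 X0.0000 Y0.0000

1 u = 1 mm; y_m = 80.2134 − y.

[1] `<path>` open polyline, #008000→cut S704 F933: (49.4166,55.2380) → (17.8761,55.8485) → (41.1810,11.4199) → (16.0150,11.2930) → (43.4899,70.0654)

[2] `<path>` regular polygon, #008000→cut S704 F933: (48.7543,60.2226) → (37.7693,46.4202) → (31.3085,62.8347) → (48.7543,60.2226) (closed)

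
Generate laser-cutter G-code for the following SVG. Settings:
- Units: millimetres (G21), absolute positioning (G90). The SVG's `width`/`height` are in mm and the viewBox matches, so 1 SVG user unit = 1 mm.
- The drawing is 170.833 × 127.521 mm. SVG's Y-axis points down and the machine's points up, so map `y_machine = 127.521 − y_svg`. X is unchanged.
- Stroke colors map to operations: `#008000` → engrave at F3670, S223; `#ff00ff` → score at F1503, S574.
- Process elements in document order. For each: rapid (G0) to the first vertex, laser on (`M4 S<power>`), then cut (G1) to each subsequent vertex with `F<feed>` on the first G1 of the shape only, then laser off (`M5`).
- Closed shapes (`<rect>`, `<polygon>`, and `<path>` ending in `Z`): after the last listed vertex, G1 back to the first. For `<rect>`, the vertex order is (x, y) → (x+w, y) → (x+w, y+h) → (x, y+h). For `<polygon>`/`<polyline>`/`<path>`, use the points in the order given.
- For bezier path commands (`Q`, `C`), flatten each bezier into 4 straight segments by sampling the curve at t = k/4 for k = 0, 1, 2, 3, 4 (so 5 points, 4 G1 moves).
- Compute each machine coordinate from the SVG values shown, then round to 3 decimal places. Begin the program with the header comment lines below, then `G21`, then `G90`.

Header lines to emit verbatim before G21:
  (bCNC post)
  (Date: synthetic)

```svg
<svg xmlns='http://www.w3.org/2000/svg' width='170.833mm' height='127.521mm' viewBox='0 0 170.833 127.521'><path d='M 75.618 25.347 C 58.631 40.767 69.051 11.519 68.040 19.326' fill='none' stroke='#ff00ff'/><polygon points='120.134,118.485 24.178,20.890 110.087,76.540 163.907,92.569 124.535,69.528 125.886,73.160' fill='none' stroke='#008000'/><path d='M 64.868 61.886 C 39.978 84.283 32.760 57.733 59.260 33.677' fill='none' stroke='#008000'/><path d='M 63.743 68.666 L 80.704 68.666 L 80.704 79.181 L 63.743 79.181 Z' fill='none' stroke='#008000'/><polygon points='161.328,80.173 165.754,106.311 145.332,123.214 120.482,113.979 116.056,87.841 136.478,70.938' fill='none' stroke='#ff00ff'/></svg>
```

(bCNC post)
(Date: synthetic)
G21
G90
G0 X75.618 Y102.174
M4 S574
G1 X67.410 Y97.707 F1503
G1 X65.838 Y102.330
G1 X67.262 Y108.379
G1 X68.040 Y108.195
M5
G0 X120.134 Y9.036
M4 S223
G1 X24.178 Y106.631 F3670
G1 X110.087 Y50.981
G1 X163.907 Y34.952
G1 X124.535 Y57.993
G1 X125.886 Y54.361
G1 X120.134 Y9.036
M5
G0 X64.868 Y65.635
M4 S223
G1 X49.765 Y57.211 F3670
G1 X42.793 Y62.320
G1 X45.456 Y76.138
G1 X59.260 Y93.844
M5
G0 X63.743 Y58.855
M4 S223
G1 X80.704 Y58.855 F3670
G1 X80.704 Y48.340
G1 X63.743 Y48.340
G1 X63.743 Y58.855
M5
G0 X161.328 Y47.348
M4 S574
G1 X165.754 Y21.210 F1503
G1 X145.332 Y4.307
G1 X120.482 Y13.542
G1 X116.056 Y39.680
G1 X136.478 Y56.583
G1 X161.328 Y47.348
M5

1 u = 1 mm; y_m = 127.521 − y.

[1] `<path>` cubic bezier, #ff00ff→score S574 F1503: (75.618,102.174) → (67.410,97.707) → (65.838,102.330) → (67.262,108.379) → (68.040,108.195)

[2] `<polygon>` closed polygon, #008000→engrave S223 F3670: (120.134,9.036) → (24.178,106.631) → (110.087,50.981) → (163.907,34.952) → (124.535,57.993) → (125.886,54.361) → (120.134,9.036) (closed)

[3] `<path>` cubic bezier, #008000→engrave S223 F3670: (64.868,65.635) → (49.765,57.211) → (42.793,62.320) → (45.456,76.138) → (59.260,93.844)

[4] `<path>` rectangle, #008000→engrave S223 F3670: (63.743,58.855) → (80.704,58.855) → (80.704,48.340) → (63.743,48.340) → (63.743,58.855) (closed)

[5] `<polygon>` regular polygon, #ff00ff→score S574 F1503: (161.328,47.348) → (165.754,21.210) → (145.332,4.307) → (120.482,13.542) → (116.056,39.680) → (136.478,56.583) → (161.328,47.348) (closed)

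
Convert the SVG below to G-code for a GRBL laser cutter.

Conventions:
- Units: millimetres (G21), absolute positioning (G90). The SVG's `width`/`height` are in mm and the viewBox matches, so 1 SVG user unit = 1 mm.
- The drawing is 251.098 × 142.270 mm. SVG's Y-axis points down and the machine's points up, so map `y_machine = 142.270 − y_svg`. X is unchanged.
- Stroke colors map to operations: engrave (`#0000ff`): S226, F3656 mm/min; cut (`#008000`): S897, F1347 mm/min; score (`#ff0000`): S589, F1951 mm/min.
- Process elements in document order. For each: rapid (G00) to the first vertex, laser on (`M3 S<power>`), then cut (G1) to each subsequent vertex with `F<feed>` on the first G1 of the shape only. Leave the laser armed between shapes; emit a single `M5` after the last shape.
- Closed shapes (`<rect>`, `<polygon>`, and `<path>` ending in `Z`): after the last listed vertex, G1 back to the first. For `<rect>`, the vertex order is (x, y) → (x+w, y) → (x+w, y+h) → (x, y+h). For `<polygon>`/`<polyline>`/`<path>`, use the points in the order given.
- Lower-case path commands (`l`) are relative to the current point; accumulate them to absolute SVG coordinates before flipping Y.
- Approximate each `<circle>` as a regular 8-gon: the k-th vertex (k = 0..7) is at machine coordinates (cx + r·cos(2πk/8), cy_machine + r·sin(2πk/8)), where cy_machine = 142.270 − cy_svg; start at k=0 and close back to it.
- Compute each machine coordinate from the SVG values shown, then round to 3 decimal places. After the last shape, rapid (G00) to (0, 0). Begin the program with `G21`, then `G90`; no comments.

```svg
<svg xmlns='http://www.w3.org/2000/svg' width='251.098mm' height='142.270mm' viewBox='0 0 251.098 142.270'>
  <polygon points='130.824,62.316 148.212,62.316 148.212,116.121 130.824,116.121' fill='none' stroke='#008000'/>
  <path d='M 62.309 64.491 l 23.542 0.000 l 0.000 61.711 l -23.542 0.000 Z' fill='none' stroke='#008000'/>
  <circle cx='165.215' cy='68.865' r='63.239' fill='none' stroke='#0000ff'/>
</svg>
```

Since the viewBox matches the mm dimensions, user units are millimetres directly. The only transform is the Y-flip y_m = 142.270 − y_svg.

Shape 1 is a rectangle drawn with `<polygon>`. Its stroke #008000 means cut at S897, F1347. After flipping Y the toolpath is (130.824,79.954) → (148.212,79.954) → (148.212,26.149) → (130.824,26.149) → (130.824,79.954), returning to the start.

Shape 2 is a rectangle drawn with `<path>`. Its stroke #008000 means cut at S897, F1347. After flipping Y the toolpath is (62.309,77.779) → (85.851,77.779) → (85.851,16.068) → (62.309,16.068) → (62.309,77.779), returning to the start.

Shape 3 is a circle drawn with `<circle>`. Its stroke #0000ff means engrave at S226, F3656. After flipping Y the toolpath is (228.454,73.405) → (209.932,118.122) → (165.215,136.644) → (120.498,118.122) → (101.976,73.405) → (120.498,28.688) → (165.215,10.166) → (209.932,28.688) → (228.454,73.405), returning to the start.

G21
G90
G00 X130.824 Y79.954
M3 S897
G1 X148.212 Y79.954 F1347
G1 X148.212 Y26.149
G1 X130.824 Y26.149
G1 X130.824 Y79.954
G00 X62.309 Y77.779
M3 S897
G1 X85.851 Y77.779 F1347
G1 X85.851 Y16.068
G1 X62.309 Y16.068
G1 X62.309 Y77.779
G00 X228.454 Y73.405
M3 S226
G1 X209.932 Y118.122 F3656
G1 X165.215 Y136.644
G1 X120.498 Y118.122
G1 X101.976 Y73.405
G1 X120.498 Y28.688
G1 X165.215 Y10.166
G1 X209.932 Y28.688
G1 X228.454 Y73.405
M5
G00 X0.000 Y0.000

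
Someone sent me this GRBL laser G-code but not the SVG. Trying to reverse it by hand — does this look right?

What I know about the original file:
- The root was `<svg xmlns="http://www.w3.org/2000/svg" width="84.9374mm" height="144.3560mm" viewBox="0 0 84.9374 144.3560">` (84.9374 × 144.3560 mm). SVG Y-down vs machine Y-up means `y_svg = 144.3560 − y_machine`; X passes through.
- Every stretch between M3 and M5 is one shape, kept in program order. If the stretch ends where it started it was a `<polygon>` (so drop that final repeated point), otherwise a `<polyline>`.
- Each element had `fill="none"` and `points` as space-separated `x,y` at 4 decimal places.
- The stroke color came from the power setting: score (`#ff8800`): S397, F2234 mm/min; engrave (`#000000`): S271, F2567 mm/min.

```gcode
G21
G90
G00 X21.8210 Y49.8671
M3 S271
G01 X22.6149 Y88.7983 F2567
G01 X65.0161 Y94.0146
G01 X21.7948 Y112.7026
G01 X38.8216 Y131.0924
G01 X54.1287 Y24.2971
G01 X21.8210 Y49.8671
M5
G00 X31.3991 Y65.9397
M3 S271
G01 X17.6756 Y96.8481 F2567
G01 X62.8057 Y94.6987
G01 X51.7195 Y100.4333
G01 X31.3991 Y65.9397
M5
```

<svg xmlns="http://www.w3.org/2000/svg" width="84.9374mm" height="144.3560mm" viewBox="0 0 84.9374 144.3560">
  <polygon points="21.8210,94.4889 22.6149,55.5577 65.0161,50.3414 21.7948,31.6534 38.8216,13.2636 54.1287,120.0589" fill="none" stroke="#000000"/>
  <polygon points="31.3991,78.4163 17.6756,47.5079 62.8057,49.6573 51.7195,43.9227" fill="none" stroke="#000000"/>
</svg>

y_svg = 144.3560 − y_m. Every run uses S271, so all elements get stroke `#000000` (engrave).

[1] closed run; points: 21.8210,94.4889 22.6149,55.5577 65.0161,50.3414 21.7948,31.6534 38.8216,13.2636 54.1287,120.0589

[2] closed run; points: 31.3991,78.4163 17.6756,47.5079 62.8057,49.6573 51.7195,43.9227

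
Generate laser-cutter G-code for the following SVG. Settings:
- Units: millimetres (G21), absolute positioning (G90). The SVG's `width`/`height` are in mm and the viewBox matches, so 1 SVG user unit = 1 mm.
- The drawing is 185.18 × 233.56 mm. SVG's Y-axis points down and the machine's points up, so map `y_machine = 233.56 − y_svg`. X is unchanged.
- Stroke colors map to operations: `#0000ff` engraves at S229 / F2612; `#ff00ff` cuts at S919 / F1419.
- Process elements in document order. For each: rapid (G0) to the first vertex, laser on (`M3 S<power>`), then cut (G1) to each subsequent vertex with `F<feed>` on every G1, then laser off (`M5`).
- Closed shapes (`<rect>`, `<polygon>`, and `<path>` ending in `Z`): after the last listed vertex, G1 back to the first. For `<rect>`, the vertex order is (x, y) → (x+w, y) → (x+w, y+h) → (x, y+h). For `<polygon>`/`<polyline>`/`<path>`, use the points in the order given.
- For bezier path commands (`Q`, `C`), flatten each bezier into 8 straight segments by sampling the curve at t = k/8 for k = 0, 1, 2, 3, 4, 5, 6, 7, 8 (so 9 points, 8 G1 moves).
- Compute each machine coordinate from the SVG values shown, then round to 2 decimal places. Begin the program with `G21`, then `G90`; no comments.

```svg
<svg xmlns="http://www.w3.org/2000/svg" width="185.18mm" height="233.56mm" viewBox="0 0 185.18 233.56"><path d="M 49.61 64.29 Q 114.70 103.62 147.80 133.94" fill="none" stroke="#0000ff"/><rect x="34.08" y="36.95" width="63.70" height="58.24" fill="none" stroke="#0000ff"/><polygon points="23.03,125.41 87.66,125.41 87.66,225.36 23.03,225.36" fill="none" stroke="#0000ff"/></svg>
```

1 u = 1 mm; y_m = 233.56 − y.

[1] `<path>` quadratic bezier, #0000ff→engrave S229 F2612: (49.61,169.27) → (65.38,159.58) → (80.16,150.17) → (93.93,141.04) → (106.70,132.19) → (118.48,123.63) → (129.25,115.34) → (139.03,107.34) → (147.80,99.62)

[2] `<rect>` rectangle, #0000ff→engrave S229 F2612: (34.08,196.61) → (97.78,196.61) → (97.78,138.37) → (34.08,138.37) → (34.08,196.61) (closed)

[3] `<polygon>` rectangle, #0000ff→engrave S229 F2612: (23.03,108.15) → (87.66,108.15) → (87.66,8.20) → (23.03,8.20) → (23.03,108.15) (closed)

G21
G90
G0 X49.61 Y169.27
M3 S229
G1 X65.38 Y159.58 F2612
G1 X80.16 Y150.17 F2612
G1 X93.93 Y141.04 F2612
G1 X106.70 Y132.19 F2612
G1 X118.48 Y123.63 F2612
G1 X129.25 Y115.34 F2612
G1 X139.03 Y107.34 F2612
G1 X147.80 Y99.62 F2612
M5
G0 X34.08 Y196.61
M3 S229
G1 X97.78 Y196.61 F2612
G1 X97.78 Y138.37 F2612
G1 X34.08 Y138.37 F2612
G1 X34.08 Y196.61 F2612
M5
G0 X23.03 Y108.15
M3 S229
G1 X87.66 Y108.15 F2612
G1 X87.66 Y8.20 F2612
G1 X23.03 Y8.20 F2612
G1 X23.03 Y108.15 F2612
M5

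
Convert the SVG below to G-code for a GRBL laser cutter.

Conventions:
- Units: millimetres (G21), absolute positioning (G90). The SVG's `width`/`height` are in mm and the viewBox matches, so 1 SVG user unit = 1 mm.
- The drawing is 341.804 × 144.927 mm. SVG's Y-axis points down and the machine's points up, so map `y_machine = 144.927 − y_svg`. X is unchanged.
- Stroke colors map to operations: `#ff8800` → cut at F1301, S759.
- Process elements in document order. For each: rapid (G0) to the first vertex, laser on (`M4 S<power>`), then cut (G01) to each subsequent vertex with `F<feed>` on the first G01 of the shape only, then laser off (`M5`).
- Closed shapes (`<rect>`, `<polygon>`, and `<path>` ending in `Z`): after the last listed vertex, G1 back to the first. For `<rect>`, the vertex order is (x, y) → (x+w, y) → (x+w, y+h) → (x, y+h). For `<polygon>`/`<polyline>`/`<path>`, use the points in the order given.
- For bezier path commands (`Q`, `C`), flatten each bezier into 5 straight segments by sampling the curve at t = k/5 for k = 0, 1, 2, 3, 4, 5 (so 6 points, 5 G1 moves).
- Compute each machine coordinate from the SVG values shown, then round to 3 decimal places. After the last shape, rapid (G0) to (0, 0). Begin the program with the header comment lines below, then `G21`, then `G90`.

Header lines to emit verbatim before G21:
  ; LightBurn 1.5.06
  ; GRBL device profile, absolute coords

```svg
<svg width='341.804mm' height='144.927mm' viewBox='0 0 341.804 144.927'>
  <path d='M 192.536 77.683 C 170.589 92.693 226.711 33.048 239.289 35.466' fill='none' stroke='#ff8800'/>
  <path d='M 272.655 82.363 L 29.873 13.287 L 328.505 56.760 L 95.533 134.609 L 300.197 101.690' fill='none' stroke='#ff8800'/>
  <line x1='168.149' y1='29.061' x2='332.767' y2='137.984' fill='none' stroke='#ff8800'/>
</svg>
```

1 u = 1 mm; y_m = 144.927 − y.

[1] `<path>` cubic bezier, #ff8800→cut S759 F1301: (192.536,67.244) → (187.763,66.103) → (195.889,76.316) → (211.078,91.322) → (227.490,104.558) → (239.289,109.461)

[2] `<path>` open polyline, #ff8800→cut S759 F1301: (272.655,62.564) → (29.873,131.640) → (328.505,88.167) → (95.533,10.318) → (300.197,43.237)

[3] `<line>` line segment, #ff8800→cut S759 F1301: (168.149,115.866) → (332.767,6.943)

; LightBurn 1.5.06
; GRBL device profile, absolute coords
G21
G90
G0 X192.536 Y67.244
M4 S759
G01 X187.763 Y66.103 F1301
G01 X195.889 Y76.316
G01 X211.078 Y91.322
G01 X227.490 Y104.558
G01 X239.289 Y109.461
M5
G0 X272.655 Y62.564
M4 S759
G01 X29.873 Y131.640 F1301
G01 X328.505 Y88.167
G01 X95.533 Y10.318
G01 X300.197 Y43.237
M5
G0 X168.149 Y115.866
M4 S759
G01 X332.767 Y6.943 F1301
M5
G0 X0.000 Y0.000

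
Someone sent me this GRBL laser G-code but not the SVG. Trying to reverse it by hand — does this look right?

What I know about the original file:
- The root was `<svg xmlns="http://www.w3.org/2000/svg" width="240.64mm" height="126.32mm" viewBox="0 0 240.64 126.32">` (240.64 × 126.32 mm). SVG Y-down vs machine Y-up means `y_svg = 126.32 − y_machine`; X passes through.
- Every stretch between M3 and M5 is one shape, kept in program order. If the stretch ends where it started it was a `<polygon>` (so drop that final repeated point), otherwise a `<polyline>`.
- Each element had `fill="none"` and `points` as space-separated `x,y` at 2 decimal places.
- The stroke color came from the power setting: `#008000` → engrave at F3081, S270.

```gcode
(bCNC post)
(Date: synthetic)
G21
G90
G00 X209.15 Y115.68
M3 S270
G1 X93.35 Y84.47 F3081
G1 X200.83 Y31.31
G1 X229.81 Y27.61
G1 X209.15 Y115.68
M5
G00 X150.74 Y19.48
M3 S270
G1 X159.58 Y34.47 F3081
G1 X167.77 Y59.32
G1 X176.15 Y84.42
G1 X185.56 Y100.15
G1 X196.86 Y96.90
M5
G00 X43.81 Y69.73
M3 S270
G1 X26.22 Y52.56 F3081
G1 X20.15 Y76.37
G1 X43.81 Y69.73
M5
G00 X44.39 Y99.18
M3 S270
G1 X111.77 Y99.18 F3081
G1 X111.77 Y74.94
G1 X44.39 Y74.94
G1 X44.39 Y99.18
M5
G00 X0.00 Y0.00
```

Each laser-on run becomes one SVG element. Flip Y back into SVG space with y_svg = 126.32 − y_machine. Every run uses S270, so all elements get stroke `#008000` (engrave).

Run 1: The run returns to its start, so emit a `<polygon>` with points (Y-flipped): 209.15,10.64 93.35,41.85 200.83,95.01 229.81,98.71.

Run 2: The run is open, so emit a `<polyline>` with points (Y-flipped): 150.74,106.84 159.58,91.85 167.77,67.00 176.15,41.90 185.56,26.17 196.86,29.42.

Run 3: The run returns to its start, so emit a `<polygon>` with points (Y-flipped): 43.81,56.59 26.22,73.76 20.15,49.95.

Run 4: The run returns to its start, so emit a `<polygon>` with points (Y-flipped): 44.39,27.14 111.77,27.14 111.77,51.38 44.39,51.38.

<svg xmlns="http://www.w3.org/2000/svg" width="240.64mm" height="126.32mm" viewBox="0 0 240.64 126.32">
  <polygon points="209.15,10.64 93.35,41.85 200.83,95.01 229.81,98.71" fill="none" stroke="#008000"/>
  <polyline points="150.74,106.84 159.58,91.85 167.77,67.00 176.15,41.90 185.56,26.17 196.86,29.42" fill="none" stroke="#008000"/>
  <polygon points="43.81,56.59 26.22,73.76 20.15,49.95" fill="none" stroke="#008000"/>
  <polygon points="44.39,27.14 111.77,27.14 111.77,51.38 44.39,51.38" fill="none" stroke="#008000"/>
</svg>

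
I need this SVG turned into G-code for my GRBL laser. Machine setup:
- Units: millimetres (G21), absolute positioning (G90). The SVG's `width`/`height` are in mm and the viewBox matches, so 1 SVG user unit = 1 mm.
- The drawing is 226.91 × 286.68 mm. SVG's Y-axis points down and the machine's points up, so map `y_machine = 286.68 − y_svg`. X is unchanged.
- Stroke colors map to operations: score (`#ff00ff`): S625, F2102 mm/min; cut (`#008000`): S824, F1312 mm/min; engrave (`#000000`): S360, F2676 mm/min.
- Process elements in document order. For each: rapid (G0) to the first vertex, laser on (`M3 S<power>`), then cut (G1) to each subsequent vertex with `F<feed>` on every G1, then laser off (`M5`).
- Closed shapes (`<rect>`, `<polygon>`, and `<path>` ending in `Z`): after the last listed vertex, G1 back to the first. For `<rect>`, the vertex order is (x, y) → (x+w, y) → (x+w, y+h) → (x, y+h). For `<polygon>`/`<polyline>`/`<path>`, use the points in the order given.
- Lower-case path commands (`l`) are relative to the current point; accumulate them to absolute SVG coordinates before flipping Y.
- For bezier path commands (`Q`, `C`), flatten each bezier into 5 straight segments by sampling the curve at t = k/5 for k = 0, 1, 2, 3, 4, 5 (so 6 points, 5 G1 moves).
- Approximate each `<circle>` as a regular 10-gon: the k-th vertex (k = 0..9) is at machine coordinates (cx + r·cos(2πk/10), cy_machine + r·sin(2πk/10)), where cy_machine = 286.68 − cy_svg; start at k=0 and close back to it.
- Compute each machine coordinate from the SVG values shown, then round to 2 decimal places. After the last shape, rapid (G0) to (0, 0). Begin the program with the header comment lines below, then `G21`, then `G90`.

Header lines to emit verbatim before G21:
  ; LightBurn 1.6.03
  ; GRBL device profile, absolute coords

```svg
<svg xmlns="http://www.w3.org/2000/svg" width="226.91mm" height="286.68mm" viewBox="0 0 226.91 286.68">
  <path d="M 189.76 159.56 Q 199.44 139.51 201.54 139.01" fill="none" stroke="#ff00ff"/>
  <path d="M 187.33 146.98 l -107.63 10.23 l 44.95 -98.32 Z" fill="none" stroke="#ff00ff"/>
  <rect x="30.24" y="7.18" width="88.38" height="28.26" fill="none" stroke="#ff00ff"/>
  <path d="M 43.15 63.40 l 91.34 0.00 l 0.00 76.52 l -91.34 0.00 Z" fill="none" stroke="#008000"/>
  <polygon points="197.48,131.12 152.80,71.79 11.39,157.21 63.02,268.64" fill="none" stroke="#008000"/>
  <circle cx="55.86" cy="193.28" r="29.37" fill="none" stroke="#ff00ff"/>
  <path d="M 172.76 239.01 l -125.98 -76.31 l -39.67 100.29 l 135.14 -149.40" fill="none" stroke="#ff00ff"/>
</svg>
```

; LightBurn 1.6.03
; GRBL device profile, absolute coords
G21
G90
G0 X189.76 Y127.12
M3 S625
G1 X193.33 Y134.36 F2102
G1 X196.29 Y140.03 F2102
G1 X198.65 Y144.14 F2102
G1 X200.40 Y146.69 F2102
G1 X201.54 Y147.67 F2102
M5
G0 X187.33 Y139.70
M3 S625
G1 X79.70 Y129.47 F2102
G1 X124.65 Y227.79 F2102
G1 X187.33 Y139.70 F2102
M5
G0 X30.24 Y279.50
M3 S625
G1 X118.62 Y279.50 F2102
G1 X118.62 Y251.24 F2102
G1 X30.24 Y251.24 F2102
G1 X30.24 Y279.50 F2102
M5
G0 X43.15 Y223.28
M3 S824
G1 X134.49 Y223.28 F1312
G1 X134.49 Y146.76 F1312
G1 X43.15 Y146.76 F1312
G1 X43.15 Y223.28 F1312
M5
G0 X197.48 Y155.56
M3 S824
G1 X152.80 Y214.89 F1312
G1 X11.39 Y129.47 F1312
G1 X63.02 Y18.04 F1312
G1 X197.48 Y155.56 F1312
M5
G0 X85.23 Y93.40
M3 S625
G1 X79.62 Y110.66 F2102
G1 X64.94 Y121.33 F2102
G1 X46.78 Y121.33 F2102
G1 X32.10 Y110.66 F2102
G1 X26.49 Y93.40 F2102
G1 X32.10 Y76.14 F2102
G1 X46.78 Y65.47 F2102
G1 X64.94 Y65.47 F2102
G1 X79.62 Y76.14 F2102
G1 X85.23 Y93.40 F2102
M5
G0 X172.76 Y47.67
M3 S625
G1 X46.78 Y123.98 F2102
G1 X7.11 Y23.69 F2102
G1 X142.25 Y173.09 F2102
M5
G0 X0.00 Y0.00

1 u = 1 mm; y_m = 286.68 − y.

[1] `<path>` quadratic bezier, #ff00ff→score S625 F2102: (189.76,127.12) → (193.33,134.36) → (196.29,140.03) → (198.65,144.14) → (200.40,146.69) → (201.54,147.67)

[2] `<path>` regular polygon, #ff00ff→score S625 F2102: (187.33,139.70) → (79.70,129.47) → (124.65,227.79) → (187.33,139.70) (closed)

[3] `<rect>` rectangle, #ff00ff→score S625 F2102: (30.24,279.50) → (118.62,279.50) → (118.62,251.24) → (30.24,251.24) → (30.24,279.50) (closed)

[4] `<path>` rectangle, #008000→cut S824 F1312: (43.15,223.28) → (134.49,223.28) → (134.49,146.76) → (43.15,146.76) → (43.15,223.28) (closed)

[5] `<polygon>` closed polygon, #008000→cut S824 F1312: (197.48,155.56) → (152.80,214.89) → (11.39,129.47) → (63.02,18.04) → (197.48,155.56) (closed)

[6] `<circle>` circle, #ff00ff→score S625 F2102: (85.23,93.40) → (79.62,110.66) → (64.94,121.33) → (46.78,121.33) → (32.10,110.66) → (26.49,93.40) → (32.10,76.14) → (46.78,65.47) → (64.94,65.47) → (79.62,76.14) → (85.23,93.40) (closed)

[7] `<path>` open polyline, #ff00ff→score S625 F2102: (172.76,47.67) → (46.78,123.98) → (7.11,23.69) → (142.25,173.09)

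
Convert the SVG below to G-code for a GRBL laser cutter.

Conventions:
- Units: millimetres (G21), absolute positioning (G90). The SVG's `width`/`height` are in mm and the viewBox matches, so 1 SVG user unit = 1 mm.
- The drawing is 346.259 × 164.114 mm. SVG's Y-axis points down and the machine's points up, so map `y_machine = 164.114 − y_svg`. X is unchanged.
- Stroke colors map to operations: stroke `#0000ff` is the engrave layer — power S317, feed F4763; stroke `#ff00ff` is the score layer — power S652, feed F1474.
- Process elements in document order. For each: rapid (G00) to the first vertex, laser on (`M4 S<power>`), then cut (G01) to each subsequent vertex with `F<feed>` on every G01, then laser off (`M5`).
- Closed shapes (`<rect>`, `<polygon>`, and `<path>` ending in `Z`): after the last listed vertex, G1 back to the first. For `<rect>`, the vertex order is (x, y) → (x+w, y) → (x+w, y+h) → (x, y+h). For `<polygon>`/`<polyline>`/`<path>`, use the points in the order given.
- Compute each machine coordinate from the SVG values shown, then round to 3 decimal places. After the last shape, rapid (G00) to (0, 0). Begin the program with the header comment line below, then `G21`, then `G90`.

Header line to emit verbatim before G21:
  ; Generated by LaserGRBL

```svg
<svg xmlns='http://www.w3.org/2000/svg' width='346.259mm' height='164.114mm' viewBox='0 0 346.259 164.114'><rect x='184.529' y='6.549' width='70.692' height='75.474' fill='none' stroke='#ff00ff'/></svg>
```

; Generated by LaserGRBL
G21
G90
G00 X184.529 Y157.565
M4 S652
G01 X255.221 Y157.565 F1474
G01 X255.221 Y82.091 F1474
G01 X184.529 Y82.091 F1474
G01 X184.529 Y157.565 F1474
M5
G00 X0.000 Y0.000

viewBox `0 0 346.259 164.114` with mm width/height → 1 unit = 1 mm. Flip: y_m = 164.114 − y_svg.

**Shape 1** — `<rect>` rectangle, stroke `#ff00ff` → score (S652, F1474). Machine vertices: (184.529,157.565) → (255.221,157.565) → (255.221,82.091) → (184.529,82.091) → (184.529,157.565). Closed: final G1 returns to the first vertex.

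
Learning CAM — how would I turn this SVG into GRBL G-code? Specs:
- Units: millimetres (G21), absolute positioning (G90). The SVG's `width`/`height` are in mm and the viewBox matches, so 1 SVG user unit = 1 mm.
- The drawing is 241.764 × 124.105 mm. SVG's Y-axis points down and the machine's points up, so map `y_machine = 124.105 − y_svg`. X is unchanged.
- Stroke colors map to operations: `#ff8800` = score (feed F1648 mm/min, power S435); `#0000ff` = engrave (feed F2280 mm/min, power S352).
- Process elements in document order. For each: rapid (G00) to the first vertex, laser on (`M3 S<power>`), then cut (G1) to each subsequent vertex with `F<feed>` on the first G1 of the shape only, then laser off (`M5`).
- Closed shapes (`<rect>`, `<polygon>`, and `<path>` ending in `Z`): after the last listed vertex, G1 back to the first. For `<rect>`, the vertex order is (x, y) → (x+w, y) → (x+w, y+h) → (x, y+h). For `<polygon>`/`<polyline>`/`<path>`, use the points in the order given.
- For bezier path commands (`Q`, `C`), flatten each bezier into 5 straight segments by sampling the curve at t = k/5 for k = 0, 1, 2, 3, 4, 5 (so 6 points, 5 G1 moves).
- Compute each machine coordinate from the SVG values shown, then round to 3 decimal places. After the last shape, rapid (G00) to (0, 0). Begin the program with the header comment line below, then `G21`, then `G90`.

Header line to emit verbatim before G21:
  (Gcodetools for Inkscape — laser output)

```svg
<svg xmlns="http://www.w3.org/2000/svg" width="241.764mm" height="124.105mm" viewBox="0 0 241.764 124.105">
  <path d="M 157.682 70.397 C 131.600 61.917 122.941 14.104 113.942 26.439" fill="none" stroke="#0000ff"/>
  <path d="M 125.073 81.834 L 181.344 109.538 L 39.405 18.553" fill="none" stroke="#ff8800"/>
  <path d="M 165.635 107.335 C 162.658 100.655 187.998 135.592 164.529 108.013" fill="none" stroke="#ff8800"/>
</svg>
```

1 u = 1 mm; y_m = 124.105 − y.

[1] `<path>` cubic bezier, #0000ff→engrave S352 F2280: (157.682,53.708) → (143.981,62.720) → (133.610,76.397) → (125.714,89.964) → (119.443,98.645) → (113.942,97.666)

[2] `<path>` open polyline, #ff8800→score S435 F1648: (125.073,42.271) → (181.344,14.567) → (39.405,105.552)

[3] `<path>` cubic bezier, #ff8800→score S435 F1648: (165.635,16.770) → (166.630,16.617) → (170.719,11.474) → (174.200,6.340) → (173.370,6.213) → (164.529,16.092)

(Gcodetools for Inkscape — laser output)
G21
G90
G00 X157.682 Y53.708
M3 S352
G1 X143.981 Y62.720 F2280
G1 X133.610 Y76.397
G1 X125.714 Y89.964
G1 X119.443 Y98.645
G1 X113.942 Y97.666
M5
G00 X125.073 Y42.271
M3 S435
G1 X181.344 Y14.567 F1648
G1 X39.405 Y105.552
M5
G00 X165.635 Y16.770
M3 S435
G1 X166.630 Y16.617 F1648
G1 X170.719 Y11.474
G1 X174.200 Y6.340
G1 X173.370 Y6.213
G1 X164.529 Y16.092
M5
G00 X0.000 Y0.000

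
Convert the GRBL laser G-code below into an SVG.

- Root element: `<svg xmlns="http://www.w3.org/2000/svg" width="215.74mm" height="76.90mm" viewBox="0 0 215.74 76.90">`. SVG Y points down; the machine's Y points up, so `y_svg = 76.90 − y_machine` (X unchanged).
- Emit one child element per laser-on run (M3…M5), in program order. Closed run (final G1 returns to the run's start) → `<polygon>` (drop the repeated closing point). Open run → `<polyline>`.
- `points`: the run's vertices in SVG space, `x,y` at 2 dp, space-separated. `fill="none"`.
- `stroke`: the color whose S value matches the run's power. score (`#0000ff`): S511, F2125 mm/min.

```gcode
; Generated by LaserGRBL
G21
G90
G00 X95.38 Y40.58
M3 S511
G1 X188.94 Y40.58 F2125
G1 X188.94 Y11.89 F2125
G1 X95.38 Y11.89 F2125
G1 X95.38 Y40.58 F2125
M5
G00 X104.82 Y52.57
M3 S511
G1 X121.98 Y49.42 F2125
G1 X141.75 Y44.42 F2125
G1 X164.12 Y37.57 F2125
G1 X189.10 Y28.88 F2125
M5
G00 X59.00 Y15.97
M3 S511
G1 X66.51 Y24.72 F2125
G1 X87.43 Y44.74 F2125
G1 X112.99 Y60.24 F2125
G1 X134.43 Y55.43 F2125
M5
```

<svg xmlns="http://www.w3.org/2000/svg" width="215.74mm" height="76.90mm" viewBox="0 0 215.74 76.90">
  <polygon points="95.38,36.32 188.94,36.32 188.94,65.01 95.38,65.01" fill="none" stroke="#0000ff"/>
  <polyline points="104.82,24.33 121.98,27.48 141.75,32.48 164.12,39.33 189.10,48.02" fill="none" stroke="#0000ff"/>
  <polyline points="59.00,60.93 66.51,52.18 87.43,32.16 112.99,16.66 134.43,21.47" fill="none" stroke="#0000ff"/>
</svg>

Each laser-on run becomes one SVG element. Flip Y back into SVG space with y_svg = 76.90 − y_machine. Every run uses S511, so all elements get stroke `#0000ff` (score).

Run 1: The run returns to its start, so emit a `<polygon>` with points (Y-flipped): 95.38,36.32 188.94,36.32 188.94,65.01 95.38,65.01.

Run 2: The run is open, so emit a `<polyline>` with points (Y-flipped): 104.82,24.33 121.98,27.48 141.75,32.48 164.12,39.33 189.10,48.02.

Run 3: The run is open, so emit a `<polyline>` with points (Y-flipped): 59.00,60.93 66.51,52.18 87.43,32.16 112.99,16.66 134.43,21.47.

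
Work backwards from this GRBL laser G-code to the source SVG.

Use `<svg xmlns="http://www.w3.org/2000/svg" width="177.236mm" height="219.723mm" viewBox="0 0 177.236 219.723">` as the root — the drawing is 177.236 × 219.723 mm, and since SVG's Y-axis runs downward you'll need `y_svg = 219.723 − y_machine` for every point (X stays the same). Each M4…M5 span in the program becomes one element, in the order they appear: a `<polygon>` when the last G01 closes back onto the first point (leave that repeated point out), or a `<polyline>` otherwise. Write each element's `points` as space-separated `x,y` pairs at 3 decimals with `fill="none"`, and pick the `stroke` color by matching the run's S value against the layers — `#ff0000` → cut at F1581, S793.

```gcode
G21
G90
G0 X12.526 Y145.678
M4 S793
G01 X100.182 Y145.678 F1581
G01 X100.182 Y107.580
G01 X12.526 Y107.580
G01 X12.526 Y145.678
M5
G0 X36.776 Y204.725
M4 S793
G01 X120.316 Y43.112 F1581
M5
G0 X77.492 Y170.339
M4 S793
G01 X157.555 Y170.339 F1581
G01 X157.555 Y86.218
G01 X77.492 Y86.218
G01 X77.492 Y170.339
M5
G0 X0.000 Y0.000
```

Machine Y-up, SVG Y-down with viewBox height 219.723, so y_svg = 219.723 − y_machine; X carries over. Every run uses S793, so all elements get stroke `#ff0000` (cut).

Run 1: The run returns to its start, so emit a `<polygon>` with points (Y-flipped): 12.526,74.045 100.182,74.045 100.182,112.143 12.526,112.143.

Run 2: The run is open, so emit a `<polyline>` with points (Y-flipped): 36.776,14.998 120.316,176.611.

Run 3: The run returns to its start, so emit a `<polygon>` with points (Y-flipped): 77.492,49.384 157.555,49.384 157.555,133.505 77.492,133.505.

<svg xmlns="http://www.w3.org/2000/svg" width="177.236mm" height="219.723mm" viewBox="0 0 177.236 219.723">
  <polygon points="12.526,74.045 100.182,74.045 100.182,112.143 12.526,112.143" fill="none" stroke="#ff0000"/>
  <polyline points="36.776,14.998 120.316,176.611" fill="none" stroke="#ff0000"/>
  <polygon points="77.492,49.384 157.555,49.384 157.555,133.505 77.492,133.505" fill="none" stroke="#ff0000"/>
</svg>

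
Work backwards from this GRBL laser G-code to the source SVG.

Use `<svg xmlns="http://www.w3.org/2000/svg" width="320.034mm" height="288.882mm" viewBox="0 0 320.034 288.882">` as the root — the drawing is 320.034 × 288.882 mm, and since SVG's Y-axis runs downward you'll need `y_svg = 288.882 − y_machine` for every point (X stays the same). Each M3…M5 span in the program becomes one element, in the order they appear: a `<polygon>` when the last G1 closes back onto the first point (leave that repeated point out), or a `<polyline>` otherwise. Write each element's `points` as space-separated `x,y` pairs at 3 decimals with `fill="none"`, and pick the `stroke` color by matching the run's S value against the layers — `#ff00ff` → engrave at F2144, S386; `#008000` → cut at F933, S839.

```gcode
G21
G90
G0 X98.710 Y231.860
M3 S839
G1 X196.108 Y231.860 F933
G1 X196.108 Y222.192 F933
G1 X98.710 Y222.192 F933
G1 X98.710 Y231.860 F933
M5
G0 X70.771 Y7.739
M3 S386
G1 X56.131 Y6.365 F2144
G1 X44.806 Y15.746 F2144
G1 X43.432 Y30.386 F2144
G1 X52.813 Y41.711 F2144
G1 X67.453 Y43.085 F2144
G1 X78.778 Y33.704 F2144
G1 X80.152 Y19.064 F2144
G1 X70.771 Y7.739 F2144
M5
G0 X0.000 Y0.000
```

<svg xmlns="http://www.w3.org/2000/svg" width="320.034mm" height="288.882mm" viewBox="0 0 320.034 288.882">
  <polygon points="98.710,57.022 196.108,57.022 196.108,66.690 98.710,66.690" fill="none" stroke="#008000"/>
  <polygon points="70.771,281.143 56.131,282.517 44.806,273.136 43.432,258.496 52.813,247.171 67.453,245.797 78.778,255.178 80.152,269.818" fill="none" stroke="#ff00ff"/>
</svg>

Each laser-on run becomes one SVG element. Flip Y back into SVG space with y_svg = 288.882 − y_machine.

Run 1: power S839 maps to stroke `#008000` (cut). The run returns to its start, so emit a `<polygon>` with points (Y-flipped): 98.710,57.022 196.108,57.022 196.108,66.690 98.710,66.690.

Run 2: S386 ⇒ engrave layer `#ff00ff`. The run returns to its start, so emit a `<polygon>` with points (Y-flipped): 70.771,281.143 56.131,282.517 44.806,273.136 43.432,258.496 52.813,247.171 67.453,245.797 78.778,255.178 80.152,269.818.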